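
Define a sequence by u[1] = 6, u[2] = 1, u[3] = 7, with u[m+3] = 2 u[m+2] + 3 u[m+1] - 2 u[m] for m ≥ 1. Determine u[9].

u[4] = 2(7) + 3(1) - 2(6) = 5
u[5] = 2(5) + 3(7) - 2(1) = 29
u[6] = 2(29) + 3(5) - 2(7) = 59
u[7] = 2(59) + 3(29) - 2(5) = 195
u[8] = 2(195) + 3(59) - 2(29) = 509
u[9] = 2(509) + 3(195) - 2(59) = 1485

1485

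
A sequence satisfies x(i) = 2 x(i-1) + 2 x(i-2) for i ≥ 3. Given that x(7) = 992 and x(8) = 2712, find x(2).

Rearranging, x(i-2) = (x(i) - 2 x(i-1)) / 2.
x(6) = (2712 - 2·992) / 2 = 728/2 = 364
x(5) = (992 - 2·364) / 2 = 264/2 = 132
x(4) = (364 - 2·132) / 2 = 100/2 = 50
x(3) = (132 - 2·50) / 2 = 32/2 = 16
x(2) = (50 - 2·16) / 2 = 18/2 = 9

9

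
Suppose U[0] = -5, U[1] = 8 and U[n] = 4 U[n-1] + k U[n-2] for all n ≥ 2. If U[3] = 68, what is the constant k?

5

U[2] = 32 - 5k
U[3] = 128 - 12k
So 128 - 12k = 68, giving k = 5.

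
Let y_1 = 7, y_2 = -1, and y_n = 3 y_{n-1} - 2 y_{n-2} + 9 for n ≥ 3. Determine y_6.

y_3 = 3*(-1) - 2*7 + 9 = -8
y_4 = 3*(-8) - 2*(-1) + 9 = -13
y_5 = 3*(-13) - 2*(-8) + 9 = -14
y_6 = 3*(-14) - 2*(-13) + 9 = -7

-7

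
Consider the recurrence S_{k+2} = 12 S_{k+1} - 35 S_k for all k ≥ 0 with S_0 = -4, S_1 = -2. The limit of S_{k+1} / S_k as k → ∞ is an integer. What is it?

7

The characteristic equation is r^2 - 12r + 35 = 0, which factors as (r - 7)(r - 5) = 0.
So the roots are 7 and 5. Since |7| > |5| and the coefficient of 7^k is non-zero, the ratio tends to 7.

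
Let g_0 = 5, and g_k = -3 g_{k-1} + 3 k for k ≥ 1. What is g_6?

3240

g_1 = -3(5) + 3 = -12
g_2 = -3(-12) + 6 = 42
g_3 = -3(42) + 9 = -117
g_4 = -3(-117) + 12 = 363
g_5 = -3(363) + 15 = -1074
g_6 = -3(-1074) + 18 = 3240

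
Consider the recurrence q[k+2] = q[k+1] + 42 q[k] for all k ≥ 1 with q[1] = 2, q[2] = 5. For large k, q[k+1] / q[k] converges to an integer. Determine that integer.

The characteristic equation is r^2 - r - 42 = 0, which factors as (r - 7)(r + 6) = 0.
So the roots are 7 and -6. Since |7| > |-6| and the coefficient of 7^k is non-zero, the ratio tends to 7.

7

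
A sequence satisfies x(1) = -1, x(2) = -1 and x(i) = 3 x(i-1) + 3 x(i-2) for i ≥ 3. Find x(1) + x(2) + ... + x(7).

-1577

x(3) = 3*(-1) + 3*(-1) = -6
x(4) = 3*(-6) + 3*(-1) = -21
x(5) = 3*(-21) + 3*(-6) = -81
x(6) = 3*(-81) + 3*(-21) = -306
x(7) = 3*(-306) + 3*(-81) = -1161
Sum = (-1) + (-1) + (-6) + (-21) + (-81) + (-306) + (-1161) = -1577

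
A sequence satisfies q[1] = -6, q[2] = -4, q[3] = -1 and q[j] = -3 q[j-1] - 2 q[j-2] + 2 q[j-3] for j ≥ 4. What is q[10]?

77

q[4] = -3·(-1) - 2·(-4) + 2·(-6) = -1
q[5] = -3·(-1) - 2·(-1) + 2·(-4) = -3
q[6] = -3·(-3) - 2·(-1) + 2·(-1) = 9
q[7] = -3·9 - 2·(-3) + 2·(-1) = -23
q[8] = -3·(-23) - 2·9 + 2·(-3) = 45
q[9] = -3·45 - 2·(-23) + 2·9 = -71
q[10] = -3·(-71) - 2·45 + 2·(-23) = 77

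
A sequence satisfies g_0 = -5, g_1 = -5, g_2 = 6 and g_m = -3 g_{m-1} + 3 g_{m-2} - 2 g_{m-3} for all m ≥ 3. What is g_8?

g_3 = -3*6 + 3*(-5) - 2*(-5) = -23
g_4 = -3*(-23) + 3*6 - 2*(-5) = 97
g_5 = -3*97 + 3*(-23) - 2*6 = -372
g_6 = -3*(-372) + 3*97 - 2*(-23) = 1453
g_7 = -3*1453 + 3*(-372) - 2*97 = -5669
g_8 = -3*(-5669) + 3*1453 - 2*(-372) = 22110

22110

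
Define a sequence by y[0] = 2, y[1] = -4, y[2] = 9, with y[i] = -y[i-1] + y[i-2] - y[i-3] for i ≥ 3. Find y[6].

y[3] = -9 + (-4) - 2 = -15
y[4] = -(-15) + 9 - (-4) = 28
y[5] = -28 + (-15) - 9 = -52
y[6] = -(-52) + 28 - (-15) = 95

95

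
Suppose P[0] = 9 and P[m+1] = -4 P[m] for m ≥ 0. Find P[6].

P[1] = -4(9) = -36
P[2] = -4(-36) = 144
P[3] = -4(144) = -576
P[4] = -4(-576) = 2304
P[5] = -4(2304) = -9216
P[6] = -4(-9216) = 36864

36864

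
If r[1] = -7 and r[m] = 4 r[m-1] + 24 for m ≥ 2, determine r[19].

68719476728

The fixed point is 24/(1 - 4) = -8, so r[m] + 8 = 4(r[m-1] + 8).
Hence r[m] = 1·4^{m-1} - 8.
r[19] = 1·4^{18} - 8 = 1·68719476736 - 8 = 68719476728.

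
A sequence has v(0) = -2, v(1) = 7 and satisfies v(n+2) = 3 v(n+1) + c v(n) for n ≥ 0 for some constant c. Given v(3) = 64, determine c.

v(2) = 21 - 2c
v(3) = 63 + c
So 63 + c = 64, giving c = 1.

1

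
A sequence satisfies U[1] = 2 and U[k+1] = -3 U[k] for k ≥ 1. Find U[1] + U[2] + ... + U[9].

U[2] = -3(2) = -6
U[3] = -3(-6) = 18
U[4] = -3(18) = -54
U[5] = -3(-54) = 162
U[6] = -3(162) = -486
U[7] = -3(-486) = 1458
U[8] = -3(1458) = -4374
U[9] = -3(-4374) = 13122
Sum = 2 + (-6) + 18 + (-54) + 162 + (-486) + 1458 + (-4374) + 13122 = 9842

9842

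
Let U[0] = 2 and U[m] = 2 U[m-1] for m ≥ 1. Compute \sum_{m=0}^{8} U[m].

1022

U[1] = 2(2) = 4
U[2] = 2(4) = 8
U[3] = 2(8) = 16
U[4] = 2(16) = 32
U[5] = 2(32) = 64
U[6] = 2(64) = 128
U[7] = 2(128) = 256
U[8] = 2(256) = 512
Sum = 2 + 4 + 8 + 16 + 32 + 64 + 128 + 256 + 512 = 1022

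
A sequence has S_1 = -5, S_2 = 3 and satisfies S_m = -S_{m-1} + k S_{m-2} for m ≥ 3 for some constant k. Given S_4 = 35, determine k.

4

S_3 = -3 - 5k
S_4 = 3 + 8k
So 3 + 8k = 35, giving k = 4.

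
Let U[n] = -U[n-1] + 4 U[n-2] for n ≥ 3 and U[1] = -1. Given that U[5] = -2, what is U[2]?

-2

Let U[2] = x.
U[3] = -4 - x
U[4] = 4 + 5x
U[5] = -20 - 9x
So -20 - 9x = -2, giving x = -2.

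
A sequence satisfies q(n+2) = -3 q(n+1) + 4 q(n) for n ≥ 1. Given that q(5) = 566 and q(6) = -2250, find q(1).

Rearranging, q(n-2) = (q(n) + 3 q(n-1)) / 4.
q(4) = (-2250 + 3*566) / 4 = -552/4 = -138
q(3) = (566 + 3*(-138)) / 4 = 152/4 = 38
q(2) = (-138 + 3*38) / 4 = -24/4 = -6
q(1) = (38 + 3*(-6)) / 4 = 20/4 = 5

5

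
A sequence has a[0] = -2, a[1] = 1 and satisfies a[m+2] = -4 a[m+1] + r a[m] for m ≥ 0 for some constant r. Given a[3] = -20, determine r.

a[2] = -4 - 2r
a[3] = 16 + 9r
So 16 + 9r = -20, giving r = -4.

-4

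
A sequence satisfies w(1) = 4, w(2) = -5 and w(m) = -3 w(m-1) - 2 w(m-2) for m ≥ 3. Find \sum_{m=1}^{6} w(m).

w(3) = -3*(-5) - 2*4 = 7
w(4) = -3*7 - 2*(-5) = -11
w(5) = -3*(-11) - 2*7 = 19
w(6) = -3*19 - 2*(-11) = -35
Sum = 4 + (-5) + 7 + (-11) + 19 + (-35) = -21

-21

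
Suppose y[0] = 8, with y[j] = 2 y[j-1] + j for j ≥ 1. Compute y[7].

y[1] = 2*8 + 1 = 17
y[2] = 2*17 + 2 = 36
y[3] = 2*36 + 3 = 75
y[4] = 2*75 + 4 = 154
y[5] = 2*154 + 5 = 313
y[6] = 2*313 + 6 = 632
y[7] = 2*632 + 7 = 1271

1271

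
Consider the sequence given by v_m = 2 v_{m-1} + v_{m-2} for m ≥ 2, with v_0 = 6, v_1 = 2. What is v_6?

v_2 = 2(2) + 6 = 10
v_3 = 2(10) + 2 = 22
v_4 = 2(22) + 10 = 54
v_5 = 2(54) + 22 = 130
v_6 = 2(130) + 54 = 314

314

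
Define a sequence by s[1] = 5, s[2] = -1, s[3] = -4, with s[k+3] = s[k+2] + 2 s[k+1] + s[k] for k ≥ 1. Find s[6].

s[4] = (-4) + 2(-1) + 5 = -1
s[5] = (-1) + 2(-4) + (-1) = -10
s[6] = (-10) + 2(-1) + (-4) = -16

-16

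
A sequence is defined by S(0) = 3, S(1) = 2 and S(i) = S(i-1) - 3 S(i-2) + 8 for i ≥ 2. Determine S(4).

S(2) = 2 - 3*3 + 8 = 1
S(3) = 1 - 3*2 + 8 = 3
S(4) = 3 - 3*1 + 8 = 8

8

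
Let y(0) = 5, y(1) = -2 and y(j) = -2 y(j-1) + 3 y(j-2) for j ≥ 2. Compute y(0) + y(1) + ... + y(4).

123

y(2) = -2(-2) + 3(5) = 19
y(3) = -2(19) + 3(-2) = -44
y(4) = -2(-44) + 3(19) = 145
Sum = 5 + (-2) + 19 + (-44) + 145 = 123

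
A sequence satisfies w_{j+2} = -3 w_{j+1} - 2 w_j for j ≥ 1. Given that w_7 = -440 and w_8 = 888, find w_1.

Rearranging, w_{j-2} = (w_j + 3 w_{j-1}) / -2.
w_6 = (888 + 3(-440)) / -2 = -432/-2 = 216
w_5 = (-440 + 3(216)) / -2 = 208/-2 = -104
w_4 = (216 + 3(-104)) / -2 = -96/-2 = 48
w_3 = (-104 + 3(48)) / -2 = 40/-2 = -20
w_2 = (48 + 3(-20)) / -2 = -12/-2 = 6
w_1 = (-20 + 3(6)) / -2 = -2/-2 = 1

1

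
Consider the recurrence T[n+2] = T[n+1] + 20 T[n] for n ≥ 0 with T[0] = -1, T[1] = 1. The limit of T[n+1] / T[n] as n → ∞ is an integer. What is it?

The characteristic equation is r^2 - r - 20 = 0, which factors as (r - 5)(r + 4) = 0.
So the roots are 5 and -4. Since |5| > |-4| and the coefficient of 5^n is non-zero, the ratio tends to 5.

5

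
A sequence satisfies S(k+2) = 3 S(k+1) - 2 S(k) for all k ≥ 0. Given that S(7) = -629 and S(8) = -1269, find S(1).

Rearranging, S(k-2) = (S(k) - 3 S(k-1)) / -2.
S(6) = (-1269 - 3*(-629)) / -2 = 618/-2 = -309
S(5) = (-629 - 3*(-309)) / -2 = 298/-2 = -149
S(4) = (-309 - 3*(-149)) / -2 = 138/-2 = -69
S(3) = (-149 - 3*(-69)) / -2 = 58/-2 = -29
S(2) = (-69 - 3*(-29)) / -2 = 18/-2 = -9
S(1) = (-29 - 3*(-9)) / -2 = -2/-2 = 1

1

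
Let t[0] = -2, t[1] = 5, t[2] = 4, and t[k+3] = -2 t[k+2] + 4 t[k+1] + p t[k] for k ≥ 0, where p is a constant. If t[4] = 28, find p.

4

t[3] = 12 - 2p
t[4] = -8 + 9p
So -8 + 9p = 28, giving p = 4.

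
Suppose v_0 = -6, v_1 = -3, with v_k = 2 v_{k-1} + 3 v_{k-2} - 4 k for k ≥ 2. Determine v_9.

v_2 = 2*(-3) + 3*(-6) - 8 = -32
v_3 = 2*(-32) + 3*(-3) - 12 = -85
v_4 = 2*(-85) + 3*(-32) - 16 = -282
v_5 = 2*(-282) + 3*(-85) - 20 = -839
v_6 = 2*(-839) + 3*(-282) - 24 = -2548
v_7 = 2*(-2548) + 3*(-839) - 28 = -7641
v_8 = 2*(-7641) + 3*(-2548) - 32 = -22958
v_9 = 2*(-22958) + 3*(-7641) - 36 = -68875

-68875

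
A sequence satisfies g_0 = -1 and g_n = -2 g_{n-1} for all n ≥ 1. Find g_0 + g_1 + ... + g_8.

-171

g_1 = -2*(-1) = 2
g_2 = -2*2 = -4
g_3 = -2*(-4) = 8
g_4 = -2*8 = -16
g_5 = -2*(-16) = 32
g_6 = -2*32 = -64
g_7 = -2*(-64) = 128
g_8 = -2*128 = -256
Sum = (-1) + 2 + (-4) + 8 + (-16) + 32 + (-64) + 128 + (-256) = -171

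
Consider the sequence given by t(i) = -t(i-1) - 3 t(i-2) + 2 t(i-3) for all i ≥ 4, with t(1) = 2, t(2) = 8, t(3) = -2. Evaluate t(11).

808

t(4) = -(-2) - 3·8 + 2·2 = -18
t(5) = -(-18) - 3·(-2) + 2·8 = 40
t(6) = -40 - 3·(-18) + 2·(-2) = 10
t(7) = -10 - 3·40 + 2·(-18) = -166
t(8) = -(-166) - 3·10 + 2·40 = 216
t(9) = -216 - 3·(-166) + 2·10 = 302
t(10) = -302 - 3·216 + 2·(-166) = -1282
t(11) = -(-1282) - 3·302 + 2·216 = 808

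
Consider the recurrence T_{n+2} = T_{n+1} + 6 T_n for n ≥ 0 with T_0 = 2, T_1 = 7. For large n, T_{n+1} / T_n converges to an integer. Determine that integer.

3

The characteristic equation is r^2 - r - 6 = 0, which factors as (r - 3)(r + 2) = 0.
So the roots are 3 and -2. Since |3| > |-2| and the coefficient of 3^n is non-zero, the ratio tends to 3.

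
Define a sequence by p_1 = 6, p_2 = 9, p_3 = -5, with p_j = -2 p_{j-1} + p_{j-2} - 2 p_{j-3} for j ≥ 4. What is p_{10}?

4451

p_4 = -2*(-5) + 9 - 2*6 = 7
p_5 = -2*7 + (-5) - 2*9 = -37
p_6 = -2*(-37) + 7 - 2*(-5) = 91
p_7 = -2*91 + (-37) - 2*7 = -233
p_8 = -2*(-233) + 91 - 2*(-37) = 631
p_9 = -2*631 + (-233) - 2*91 = -1677
p_{10} = -2*(-1677) + 631 - 2*(-233) = 4451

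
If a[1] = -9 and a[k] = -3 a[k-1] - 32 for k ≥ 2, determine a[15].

-4782977

The fixed point is -32/(1 + 3) = -8, so a[k] + 8 = -3(a[k-1] + 8).
Hence a[k] = -1·(-3)^{k-1} - 8.
a[15] = -1·(-3)^{14} - 8 = -1·4782969 - 8 = -4782977.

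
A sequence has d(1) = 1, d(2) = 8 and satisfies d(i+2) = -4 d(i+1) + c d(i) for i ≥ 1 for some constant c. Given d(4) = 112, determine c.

d(3) = -32 + c
d(4) = 128 + 4c
So 128 + 4c = 112, giving c = -4.

-4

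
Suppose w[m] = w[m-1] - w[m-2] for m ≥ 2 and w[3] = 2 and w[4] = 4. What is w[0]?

-2

Rearranging, w[m-2] = -(w[m] - w[m-1]).
w[2] = -(4 - 2) = -2
w[1] = -(2 - (-2)) = -4
w[0] = -(-2 - (-4)) = -2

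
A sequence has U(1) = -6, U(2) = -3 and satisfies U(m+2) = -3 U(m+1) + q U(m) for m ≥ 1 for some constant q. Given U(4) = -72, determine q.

U(3) = 9 - 6q
U(4) = -27 + 15q
So -27 + 15q = -72, giving q = -3.

-3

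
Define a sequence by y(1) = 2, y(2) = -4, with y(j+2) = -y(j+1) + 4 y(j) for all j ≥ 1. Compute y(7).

492

y(3) = -(-4) + 4(2) = 12
y(4) = -12 + 4(-4) = -28
y(5) = -(-28) + 4(12) = 76
y(6) = -76 + 4(-28) = -188
y(7) = -(-188) + 4(76) = 492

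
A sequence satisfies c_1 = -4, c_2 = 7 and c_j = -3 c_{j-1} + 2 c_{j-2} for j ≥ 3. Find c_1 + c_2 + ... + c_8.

12723

c_3 = -3*7 + 2*(-4) = -29
c_4 = -3*(-29) + 2*7 = 101
c_5 = -3*101 + 2*(-29) = -361
c_6 = -3*(-361) + 2*101 = 1285
c_7 = -3*1285 + 2*(-361) = -4577
c_8 = -3*(-4577) + 2*1285 = 16301
Sum = (-4) + 7 + (-29) + 101 + (-361) + 1285 + (-4577) + 16301 = 12723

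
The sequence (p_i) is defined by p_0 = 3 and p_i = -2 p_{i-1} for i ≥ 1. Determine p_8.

p_1 = -2·3 = -6
p_2 = -2·(-6) = 12
p_3 = -2·12 = -24
p_4 = -2·(-24) = 48
p_5 = -2·48 = -96
p_6 = -2·(-96) = 192
p_7 = -2·192 = -384
p_8 = -2·(-384) = 768

768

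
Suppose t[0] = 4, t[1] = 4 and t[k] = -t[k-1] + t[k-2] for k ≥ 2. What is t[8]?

t[2] = -4 + 4 = 0
t[3] = -0 + 4 = 4
t[4] = -4 + 0 = -4
t[5] = -(-4) + 4 = 8
t[6] = -8 + (-4) = -12
t[7] = -(-12) + 8 = 20
t[8] = -20 + (-12) = -32

-32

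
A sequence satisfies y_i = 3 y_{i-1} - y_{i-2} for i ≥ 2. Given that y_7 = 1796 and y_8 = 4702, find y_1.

4

Rearranging, y_{i-2} = -(y_i - 3 y_{i-1}).
y_6 = -(4702 - 3*1796) = 686
y_5 = -(1796 - 3*686) = 262
y_4 = -(686 - 3*262) = 100
y_3 = -(262 - 3*100) = 38
y_2 = -(100 - 3*38) = 14
y_1 = -(38 - 3*14) = 4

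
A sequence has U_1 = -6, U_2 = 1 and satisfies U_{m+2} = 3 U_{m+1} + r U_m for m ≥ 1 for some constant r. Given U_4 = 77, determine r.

U_3 = 3 - 6r
U_4 = 9 - 17r
So 9 - 17r = 77, giving r = -4.

-4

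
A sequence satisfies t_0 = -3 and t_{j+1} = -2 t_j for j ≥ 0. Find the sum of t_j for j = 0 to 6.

t_1 = -2(-3) = 6
t_2 = -2(6) = -12
t_3 = -2(-12) = 24
t_4 = -2(24) = -48
t_5 = -2(-48) = 96
t_6 = -2(96) = -192
Sum = (-3) + 6 + (-12) + 24 + (-48) + 96 + (-192) = -129

-129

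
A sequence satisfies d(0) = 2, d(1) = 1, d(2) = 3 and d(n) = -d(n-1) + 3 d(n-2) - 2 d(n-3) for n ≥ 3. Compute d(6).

d(3) = -3 + 3*1 - 2*2 = -4
d(4) = -(-4) + 3*3 - 2*1 = 11
d(5) = -11 + 3*(-4) - 2*3 = -29
d(6) = -(-29) + 3*11 - 2*(-4) = 70

70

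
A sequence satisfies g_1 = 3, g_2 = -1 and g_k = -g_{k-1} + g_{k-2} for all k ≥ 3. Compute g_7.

g_3 = -(-1) + 3 = 4
g_4 = -4 + (-1) = -5
g_5 = -(-5) + 4 = 9
g_6 = -9 + (-5) = -14
g_7 = -(-14) + 9 = 23

23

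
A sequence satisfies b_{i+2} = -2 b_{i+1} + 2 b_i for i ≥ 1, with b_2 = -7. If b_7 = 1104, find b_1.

Let b_1 = y.
b_3 = 14 + 2y
b_4 = -42 - 4y
b_5 = 112 + 12y
b_6 = -308 - 32y
b_7 = 840 + 88y
So 840 + 88y = 1104, giving y = 3.

3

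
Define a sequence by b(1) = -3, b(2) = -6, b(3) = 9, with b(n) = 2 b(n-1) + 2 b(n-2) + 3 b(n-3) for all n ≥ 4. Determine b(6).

9

b(4) = 2*9 + 2*(-6) + 3*(-3) = -3
b(5) = 2*(-3) + 2*9 + 3*(-6) = -6
b(6) = 2*(-6) + 2*(-3) + 3*9 = 9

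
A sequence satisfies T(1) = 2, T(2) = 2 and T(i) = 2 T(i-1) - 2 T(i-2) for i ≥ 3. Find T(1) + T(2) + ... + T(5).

T(3) = 2*2 - 2*2 = 0
T(4) = 2*0 - 2*2 = -4
T(5) = 2*(-4) - 2*0 = -8
Sum = 2 + 2 + 0 + (-4) + (-8) = -8

-8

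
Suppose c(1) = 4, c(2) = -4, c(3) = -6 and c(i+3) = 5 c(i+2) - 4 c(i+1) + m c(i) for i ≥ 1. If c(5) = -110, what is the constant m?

-4

c(4) = -14 + 4m
c(5) = -46 + 16m
So -46 + 16m = -110, giving m = -4.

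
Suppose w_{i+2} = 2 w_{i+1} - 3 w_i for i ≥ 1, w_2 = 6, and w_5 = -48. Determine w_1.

Let w_1 = y.
w_3 = 12 - 3y
w_4 = 6 - 6y
w_5 = -24 - 3y
So -24 - 3y = -48, giving y = 8.

8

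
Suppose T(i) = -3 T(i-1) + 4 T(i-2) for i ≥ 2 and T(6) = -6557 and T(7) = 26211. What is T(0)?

Rearranging, T(i-2) = (T(i) + 3 T(i-1)) / 4.
T(5) = (26211 + 3·(-6557)) / 4 = 6540/4 = 1635
T(4) = (-6557 + 3·1635) / 4 = -1652/4 = -413
T(3) = (1635 + 3·(-413)) / 4 = 396/4 = 99
T(2) = (-413 + 3·99) / 4 = -116/4 = -29
T(1) = (99 + 3·(-29)) / 4 = 12/4 = 3
T(0) = (-29 + 3·3) / 4 = -20/4 = -5

-5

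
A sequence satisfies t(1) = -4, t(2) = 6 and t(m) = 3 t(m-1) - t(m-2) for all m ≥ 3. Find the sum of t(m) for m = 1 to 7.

1740

t(3) = 3*6 - (-4) = 22
t(4) = 3*22 - 6 = 60
t(5) = 3*60 - 22 = 158
t(6) = 3*158 - 60 = 414
t(7) = 3*414 - 158 = 1084
Sum = (-4) + 6 + 22 + 60 + 158 + 414 + 1084 = 1740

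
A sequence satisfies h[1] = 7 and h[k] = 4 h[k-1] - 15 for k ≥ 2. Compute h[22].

The fixed point is -15/(1 - 4) = 5, so h[k] - 5 = 4(h[k-1] - 5).
Hence h[k] = 2·4^{k-1} + 5.
h[22] = 2·4^{21} + 5 = 2·4398046511104 + 5 = 8796093022213.

8796093022213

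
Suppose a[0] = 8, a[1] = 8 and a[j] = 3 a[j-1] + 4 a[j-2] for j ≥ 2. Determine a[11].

13421768

a[2] = 3·8 + 4·8 = 56
a[3] = 3·56 + 4·8 = 200
a[4] = 3·200 + 4·56 = 824
a[5] = 3·824 + 4·200 = 3272
a[6] = 3·3272 + 4·824 = 13112
a[7] = 3·13112 + 4·3272 = 52424
a[8] = 3·52424 + 4·13112 = 209720
a[9] = 3·209720 + 4·52424 = 838856
a[10] = 3·838856 + 4·209720 = 3355448
a[11] = 3·3355448 + 4·838856 = 13421768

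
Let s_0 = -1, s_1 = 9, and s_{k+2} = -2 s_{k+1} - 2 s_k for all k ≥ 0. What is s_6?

64

s_2 = -2(9) - 2(-1) = -16
s_3 = -2(-16) - 2(9) = 14
s_4 = -2(14) - 2(-16) = 4
s_5 = -2(4) - 2(14) = -36
s_6 = -2(-36) - 2(4) = 64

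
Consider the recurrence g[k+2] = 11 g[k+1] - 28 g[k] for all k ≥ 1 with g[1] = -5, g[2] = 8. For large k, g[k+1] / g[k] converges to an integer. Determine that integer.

The characteristic equation is r^2 - 11r + 28 = 0, which factors as (r - 7)(r - 4) = 0.
So the roots are 7 and 4. Since |7| > |4| and the coefficient of 7^k is non-zero, the ratio tends to 7.

7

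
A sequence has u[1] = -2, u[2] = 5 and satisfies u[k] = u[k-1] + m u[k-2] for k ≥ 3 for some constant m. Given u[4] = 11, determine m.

u[3] = 5 - 2m
u[4] = 5 + 3m
So 5 + 3m = 11, giving m = 2.

2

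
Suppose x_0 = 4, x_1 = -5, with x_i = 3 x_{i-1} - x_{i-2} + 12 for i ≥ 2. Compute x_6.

x_2 = 3(-5) - 4 + 12 = -7
x_3 = 3(-7) - (-5) + 12 = -4
x_4 = 3(-4) - (-7) + 12 = 7
x_5 = 3(7) - (-4) + 12 = 37
x_6 = 3(37) - 7 + 12 = 116

116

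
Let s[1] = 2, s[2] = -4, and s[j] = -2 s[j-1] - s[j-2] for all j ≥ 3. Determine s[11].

s[3] = -2·(-4) - 2 = 6
s[4] = -2·6 - (-4) = -8
s[5] = -2·(-8) - 6 = 10
s[6] = -2·10 - (-8) = -12
s[7] = -2·(-12) - 10 = 14
s[8] = -2·14 - (-12) = -16
s[9] = -2·(-16) - 14 = 18
s[10] = -2·18 - (-16) = -20
s[11] = -2·(-20) - 18 = 22

22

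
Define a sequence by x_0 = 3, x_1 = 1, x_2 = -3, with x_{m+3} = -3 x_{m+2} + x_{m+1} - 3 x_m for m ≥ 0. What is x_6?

x_3 = -3(-3) + 1 - 3(3) = 1
x_4 = -3(1) + (-3) - 3(1) = -9
x_5 = -3(-9) + 1 - 3(-3) = 37
x_6 = -3(37) + (-9) - 3(1) = -123

-123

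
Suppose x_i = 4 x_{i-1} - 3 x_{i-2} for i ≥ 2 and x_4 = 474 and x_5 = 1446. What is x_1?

6

Rearranging, x_{i-2} = (x_i - 4 x_{i-1}) / -3.
x_3 = (1446 - 4(474)) / -3 = -450/-3 = 150
x_2 = (474 - 4(150)) / -3 = -126/-3 = 42
x_1 = (150 - 4(42)) / -3 = -18/-3 = 6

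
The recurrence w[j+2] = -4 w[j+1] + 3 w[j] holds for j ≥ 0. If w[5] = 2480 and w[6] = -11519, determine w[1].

8

Rearranging, w[j-2] = (w[j] + 4 w[j-1]) / 3.
w[4] = (-11519 + 4*2480) / 3 = -1599/3 = -533
w[3] = (2480 + 4*(-533)) / 3 = 348/3 = 116
w[2] = (-533 + 4*116) / 3 = -69/3 = -23
w[1] = (116 + 4*(-23)) / 3 = 24/3 = 8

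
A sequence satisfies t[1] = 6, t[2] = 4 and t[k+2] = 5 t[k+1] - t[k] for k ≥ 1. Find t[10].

t[3] = 5*4 - 6 = 14
t[4] = 5*14 - 4 = 66
t[5] = 5*66 - 14 = 316
t[6] = 5*316 - 66 = 1514
t[7] = 5*1514 - 316 = 7254
t[8] = 5*7254 - 1514 = 34756
t[9] = 5*34756 - 7254 = 166526
t[10] = 5*166526 - 34756 = 797874

797874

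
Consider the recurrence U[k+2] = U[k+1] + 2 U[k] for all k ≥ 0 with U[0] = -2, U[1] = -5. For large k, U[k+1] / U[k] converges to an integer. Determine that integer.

2

The characteristic equation is r^2 - r - 2 = 0, which factors as (r - 2)(r + 1) = 0.
So the roots are 2 and -1. Since |2| > |-1| and the coefficient of 2^k is non-zero, the ratio tends to 2.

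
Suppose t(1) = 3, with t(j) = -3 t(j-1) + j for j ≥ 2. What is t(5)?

209

t(2) = -3*3 + 2 = -7
t(3) = -3*(-7) + 3 = 24
t(4) = -3*24 + 4 = -68
t(5) = -3*(-68) + 5 = 209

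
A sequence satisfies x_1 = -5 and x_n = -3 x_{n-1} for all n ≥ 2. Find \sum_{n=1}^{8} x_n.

x_2 = -3·(-5) = 15
x_3 = -3·15 = -45
x_4 = -3·(-45) = 135
x_5 = -3·135 = -405
x_6 = -3·(-405) = 1215
x_7 = -3·1215 = -3645
x_8 = -3·(-3645) = 10935
Sum = (-5) + 15 + (-45) + 135 + (-405) + 1215 + (-3645) + 10935 = 8200

8200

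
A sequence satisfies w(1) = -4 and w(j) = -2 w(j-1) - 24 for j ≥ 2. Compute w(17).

262136

The fixed point is -24/(1 + 2) = -8, so w(j) + 8 = -2(w(j-1) + 8).
Hence w(j) = 4·(-2)^{j-1} - 8.
w(17) = 4·(-2)^{16} - 8 = 4·65536 - 8 = 262136.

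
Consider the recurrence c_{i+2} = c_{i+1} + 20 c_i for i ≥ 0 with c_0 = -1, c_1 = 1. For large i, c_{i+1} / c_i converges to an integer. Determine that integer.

5

The characteristic equation is r^2 - r - 20 = 0, which factors as (r - 5)(r + 4) = 0.
So the roots are 5 and -4. Since |5| > |-4| and the coefficient of 5^i is non-zero, the ratio tends to 5.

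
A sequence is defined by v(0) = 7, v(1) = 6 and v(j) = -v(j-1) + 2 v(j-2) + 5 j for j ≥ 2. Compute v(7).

-101

v(2) = -6 + 2·7 + 10 = 18
v(3) = -18 + 2·6 + 15 = 9
v(4) = -9 + 2·18 + 20 = 47
v(5) = -47 + 2·9 + 25 = -4
v(6) = -(-4) + 2·47 + 30 = 128
v(7) = -128 + 2·(-4) + 35 = -101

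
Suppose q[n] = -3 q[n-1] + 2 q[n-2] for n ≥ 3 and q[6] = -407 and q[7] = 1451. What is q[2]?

Rearranging, q[n-2] = (q[n] + 3 q[n-1]) / 2.
q[5] = (1451 + 3(-407)) / 2 = 230/2 = 115
q[4] = (-407 + 3(115)) / 2 = -62/2 = -31
q[3] = (115 + 3(-31)) / 2 = 22/2 = 11
q[2] = (-31 + 3(11)) / 2 = 2/2 = 1

1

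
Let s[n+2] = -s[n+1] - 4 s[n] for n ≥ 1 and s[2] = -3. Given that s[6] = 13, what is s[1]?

-1

Let s[1] = z.
s[3] = 3 - 4z
s[4] = 9 + 4z
s[5] = -21 + 12z
s[6] = -15 - 28z
So -15 - 28z = 13, giving z = -1.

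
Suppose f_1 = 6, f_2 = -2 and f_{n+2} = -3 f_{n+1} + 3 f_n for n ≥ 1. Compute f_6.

f_3 = -3(-2) + 3(6) = 24
f_4 = -3(24) + 3(-2) = -78
f_5 = -3(-78) + 3(24) = 306
f_6 = -3(306) + 3(-78) = -1152

-1152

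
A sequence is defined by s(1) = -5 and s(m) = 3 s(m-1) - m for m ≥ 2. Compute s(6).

s(2) = 3*(-5) - 2 = -17
s(3) = 3*(-17) - 3 = -54
s(4) = 3*(-54) - 4 = -166
s(5) = 3*(-166) - 5 = -503
s(6) = 3*(-503) - 6 = -1515

-1515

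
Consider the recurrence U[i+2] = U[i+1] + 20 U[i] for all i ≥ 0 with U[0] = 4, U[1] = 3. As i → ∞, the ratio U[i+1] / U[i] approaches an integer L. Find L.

5

The characteristic equation is r^2 - r - 20 = 0, which factors as (r - 5)(r + 4) = 0.
So the roots are 5 and -4. Since |5| > |-4| and the coefficient of 5^i is non-zero, the ratio tends to 5.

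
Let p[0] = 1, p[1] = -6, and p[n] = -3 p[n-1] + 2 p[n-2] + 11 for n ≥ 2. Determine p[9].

p[2] = -3(-6) + 2(1) + 11 = 31
p[3] = -3(31) + 2(-6) + 11 = -94
p[4] = -3(-94) + 2(31) + 11 = 355
p[5] = -3(355) + 2(-94) + 11 = -1242
p[6] = -3(-1242) + 2(355) + 11 = 4447
p[7] = -3(4447) + 2(-1242) + 11 = -15814
p[8] = -3(-15814) + 2(4447) + 11 = 56347
p[9] = -3(56347) + 2(-15814) + 11 = -200658

-200658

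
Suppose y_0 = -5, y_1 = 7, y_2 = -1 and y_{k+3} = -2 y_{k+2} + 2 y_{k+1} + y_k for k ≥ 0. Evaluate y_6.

y_3 = -2*(-1) + 2*7 + (-5) = 11
y_4 = -2*11 + 2*(-1) + 7 = -17
y_5 = -2*(-17) + 2*11 + (-1) = 55
y_6 = -2*55 + 2*(-17) + 11 = -133

-133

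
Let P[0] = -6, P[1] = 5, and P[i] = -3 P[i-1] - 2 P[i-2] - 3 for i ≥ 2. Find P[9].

5

P[2] = -3(5) - 2(-6) - 3 = -6
P[3] = -3(-6) - 2(5) - 3 = 5
P[4] = -3(5) - 2(-6) - 3 = -6
P[5] = -3(-6) - 2(5) - 3 = 5
P[6] = -3(5) - 2(-6) - 3 = -6
P[7] = -3(-6) - 2(5) - 3 = 5
P[8] = -3(5) - 2(-6) - 3 = -6
P[9] = -3(-6) - 2(5) - 3 = 5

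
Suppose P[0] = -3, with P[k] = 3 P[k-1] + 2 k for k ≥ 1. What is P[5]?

P[1] = 3·(-3) + 2 = -7
P[2] = 3·(-7) + 4 = -17
P[3] = 3·(-17) + 6 = -45
P[4] = 3·(-45) + 8 = -127
P[5] = 3·(-127) + 10 = -371

-371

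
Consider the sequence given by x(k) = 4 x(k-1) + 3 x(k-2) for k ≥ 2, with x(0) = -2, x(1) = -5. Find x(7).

-55535

x(2) = 4(-5) + 3(-2) = -26
x(3) = 4(-26) + 3(-5) = -119
x(4) = 4(-119) + 3(-26) = -554
x(5) = 4(-554) + 3(-119) = -2573
x(6) = 4(-2573) + 3(-554) = -11954
x(7) = 4(-11954) + 3(-2573) = -55535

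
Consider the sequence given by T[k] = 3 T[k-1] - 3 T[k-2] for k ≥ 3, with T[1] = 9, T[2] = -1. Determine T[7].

T[3] = 3*(-1) - 3*9 = -30
T[4] = 3*(-30) - 3*(-1) = -87
T[5] = 3*(-87) - 3*(-30) = -171
T[6] = 3*(-171) - 3*(-87) = -252
T[7] = 3*(-252) - 3*(-171) = -243

-243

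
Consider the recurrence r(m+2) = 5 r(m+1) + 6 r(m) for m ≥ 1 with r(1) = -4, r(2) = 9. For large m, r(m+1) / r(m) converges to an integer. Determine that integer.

6

The characteristic equation is r^2 - 5r - 6 = 0, which factors as (r - 6)(r + 1) = 0.
So the roots are 6 and -1. Since |6| > |-1| and the coefficient of 6^m is non-zero, the ratio tends to 6.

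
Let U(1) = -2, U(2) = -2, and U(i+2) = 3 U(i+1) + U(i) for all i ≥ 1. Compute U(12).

-368636

U(3) = 3·(-2) + (-2) = -8
U(4) = 3·(-8) + (-2) = -26
U(5) = 3·(-26) + (-8) = -86
U(6) = 3·(-86) + (-26) = -284
U(7) = 3·(-284) + (-86) = -938
U(8) = 3·(-938) + (-284) = -3098
U(9) = 3·(-3098) + (-938) = -10232
U(10) = 3·(-10232) + (-3098) = -33794
U(11) = 3·(-33794) + (-10232) = -111614
U(12) = 3·(-111614) + (-33794) = -368636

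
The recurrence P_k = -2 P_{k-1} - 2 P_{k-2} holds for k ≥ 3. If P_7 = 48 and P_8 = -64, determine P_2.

4

Rearranging, P_{k-2} = (P_k + 2 P_{k-1}) / -2.
P_6 = (-64 + 2*48) / -2 = 32/-2 = -16
P_5 = (48 + 2*(-16)) / -2 = 16/-2 = -8
P_4 = (-16 + 2*(-8)) / -2 = -32/-2 = 16
P_3 = (-8 + 2*16) / -2 = 24/-2 = -12
P_2 = (16 + 2*(-12)) / -2 = -8/-2 = 4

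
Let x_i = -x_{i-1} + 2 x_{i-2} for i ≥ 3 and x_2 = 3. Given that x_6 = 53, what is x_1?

Let x_1 = v.
x_3 = -3 + 2v
x_4 = 9 - 2v
x_5 = -15 + 6v
x_6 = 33 - 10v
So 33 - 10v = 53, giving v = -2.

-2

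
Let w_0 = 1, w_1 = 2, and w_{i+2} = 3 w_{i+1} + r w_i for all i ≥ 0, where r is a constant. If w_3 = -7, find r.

-5

w_2 = 6 + r
w_3 = 18 + 5r
So 18 + 5r = -7, giving r = -5.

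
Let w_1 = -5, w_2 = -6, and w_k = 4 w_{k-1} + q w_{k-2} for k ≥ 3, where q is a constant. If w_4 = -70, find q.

w_3 = -24 - 5q
w_4 = -96 - 26q
So -96 - 26q = -70, giving q = -1.

-1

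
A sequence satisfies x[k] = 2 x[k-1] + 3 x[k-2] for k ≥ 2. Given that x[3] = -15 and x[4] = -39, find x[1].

-3

Rearranging, x[k-2] = (x[k] - 2 x[k-1]) / 3.
x[2] = (-39 - 2(-15)) / 3 = -9/3 = -3
x[1] = (-15 - 2(-3)) / 3 = -9/3 = -3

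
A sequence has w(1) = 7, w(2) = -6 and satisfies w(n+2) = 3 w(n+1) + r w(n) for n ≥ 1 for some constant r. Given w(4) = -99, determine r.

-3

w(3) = -18 + 7r
w(4) = -54 + 15r
So -54 + 15r = -99, giving r = -3.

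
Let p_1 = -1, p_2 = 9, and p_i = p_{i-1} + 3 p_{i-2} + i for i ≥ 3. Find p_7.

421

p_3 = 9 + 3*(-1) + 3 = 9
p_4 = 9 + 3*9 + 4 = 40
p_5 = 40 + 3*9 + 5 = 72
p_6 = 72 + 3*40 + 6 = 198
p_7 = 198 + 3*72 + 7 = 421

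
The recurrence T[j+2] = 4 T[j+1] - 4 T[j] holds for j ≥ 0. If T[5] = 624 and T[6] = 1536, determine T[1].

Rearranging, T[j-2] = (T[j] - 4 T[j-1]) / -4.
T[4] = (1536 - 4*624) / -4 = -960/-4 = 240
T[3] = (624 - 4*240) / -4 = -336/-4 = 84
T[2] = (240 - 4*84) / -4 = -96/-4 = 24
T[1] = (84 - 4*24) / -4 = -12/-4 = 3

3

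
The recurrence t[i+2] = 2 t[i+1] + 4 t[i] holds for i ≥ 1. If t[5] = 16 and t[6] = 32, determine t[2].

Rearranging, t[i-2] = (t[i] - 2 t[i-1]) / 4.
t[4] = (32 - 2(16)) / 4 = 0/4 = 0
t[3] = (16 - 2(0)) / 4 = 16/4 = 4
t[2] = (0 - 2(4)) / 4 = -8/4 = -2

-2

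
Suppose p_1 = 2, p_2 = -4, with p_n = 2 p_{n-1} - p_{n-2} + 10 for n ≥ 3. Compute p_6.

72

p_3 = 2*(-4) - 2 + 10 = 0
p_4 = 2*0 - (-4) + 10 = 14
p_5 = 2*14 - 0 + 10 = 38
p_6 = 2*38 - 14 + 10 = 72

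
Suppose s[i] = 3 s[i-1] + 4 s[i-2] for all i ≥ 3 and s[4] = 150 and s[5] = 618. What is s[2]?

6

Rearranging, s[i-2] = (s[i] - 3 s[i-1]) / 4.
s[3] = (618 - 3·150) / 4 = 168/4 = 42
s[2] = (150 - 3·42) / 4 = 24/4 = 6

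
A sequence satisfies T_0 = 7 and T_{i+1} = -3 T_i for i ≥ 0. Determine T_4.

567

T_1 = -3*7 = -21
T_2 = -3*(-21) = 63
T_3 = -3*63 = -189
T_4 = -3*(-189) = 567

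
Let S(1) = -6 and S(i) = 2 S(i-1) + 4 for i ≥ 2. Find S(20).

-1048580

The fixed point is 4/(1 - 2) = -4, so S(i) + 4 = 2(S(i-1) + 4).
Hence S(i) = -2·2^{i-1} - 4.
S(20) = -2·2^{19} - 4 = -2·524288 - 4 = -1048580.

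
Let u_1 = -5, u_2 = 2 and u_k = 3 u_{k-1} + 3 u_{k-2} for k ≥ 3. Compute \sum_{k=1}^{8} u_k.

-6531

u_3 = 3·2 + 3·(-5) = -9
u_4 = 3·(-9) + 3·2 = -21
u_5 = 3·(-21) + 3·(-9) = -90
u_6 = 3·(-90) + 3·(-21) = -333
u_7 = 3·(-333) + 3·(-90) = -1269
u_8 = 3·(-1269) + 3·(-333) = -4806
Sum = (-5) + 2 + (-9) + (-21) + (-90) + (-333) + (-1269) + (-4806) = -6531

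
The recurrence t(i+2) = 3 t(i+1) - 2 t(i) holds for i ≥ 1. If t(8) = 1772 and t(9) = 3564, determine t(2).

Rearranging, t(i-2) = (t(i) - 3 t(i-1)) / -2.
t(7) = (3564 - 3*1772) / -2 = -1752/-2 = 876
t(6) = (1772 - 3*876) / -2 = -856/-2 = 428
t(5) = (876 - 3*428) / -2 = -408/-2 = 204
t(4) = (428 - 3*204) / -2 = -184/-2 = 92
t(3) = (204 - 3*92) / -2 = -72/-2 = 36
t(2) = (92 - 3*36) / -2 = -16/-2 = 8

8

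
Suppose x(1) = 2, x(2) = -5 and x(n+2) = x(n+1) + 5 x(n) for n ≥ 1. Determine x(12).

x(3) = (-5) + 5*2 = 5
x(4) = 5 + 5*(-5) = -20
x(5) = (-20) + 5*5 = 5
x(6) = 5 + 5*(-20) = -95
x(7) = (-95) + 5*5 = -70
x(8) = (-70) + 5*(-95) = -545
x(9) = (-545) + 5*(-70) = -895
x(10) = (-895) + 5*(-545) = -3620
x(11) = (-3620) + 5*(-895) = -8095
x(12) = (-8095) + 5*(-3620) = -26195

-26195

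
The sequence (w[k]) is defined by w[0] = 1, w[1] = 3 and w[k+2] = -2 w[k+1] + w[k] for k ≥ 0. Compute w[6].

-181

w[2] = -2·3 + 1 = -5
w[3] = -2·(-5) + 3 = 13
w[4] = -2·13 + (-5) = -31
w[5] = -2·(-31) + 13 = 75
w[6] = -2·75 + (-31) = -181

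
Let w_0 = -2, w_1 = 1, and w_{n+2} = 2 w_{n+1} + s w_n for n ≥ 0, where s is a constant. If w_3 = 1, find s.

w_2 = 2 - 2s
w_3 = 4 - 3s
So 4 - 3s = 1, giving s = 1.

1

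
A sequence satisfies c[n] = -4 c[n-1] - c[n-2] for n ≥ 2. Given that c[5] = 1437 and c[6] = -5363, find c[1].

Rearranging, c[n-2] = -(c[n] + 4 c[n-1]).
c[4] = -(-5363 + 4·1437) = -385
c[3] = -(1437 + 4·(-385)) = 103
c[2] = -(-385 + 4·103) = -27
c[1] = -(103 + 4·(-27)) = 5

5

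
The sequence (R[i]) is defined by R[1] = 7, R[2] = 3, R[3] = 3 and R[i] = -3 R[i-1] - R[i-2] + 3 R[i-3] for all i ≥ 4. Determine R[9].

-561

R[4] = -3*3 - 3 + 3*7 = 9
R[5] = -3*9 - 3 + 3*3 = -21
R[6] = -3*(-21) - 9 + 3*3 = 63
R[7] = -3*63 - (-21) + 3*9 = -141
R[8] = -3*(-141) - 63 + 3*(-21) = 297
R[9] = -3*297 - (-141) + 3*63 = -561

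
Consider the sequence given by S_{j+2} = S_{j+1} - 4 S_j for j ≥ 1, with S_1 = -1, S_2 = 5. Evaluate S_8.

S_3 = 5 - 4(-1) = 9
S_4 = 9 - 4(5) = -11
S_5 = (-11) - 4(9) = -47
S_6 = (-47) - 4(-11) = -3
S_7 = (-3) - 4(-47) = 185
S_8 = 185 - 4(-3) = 197

197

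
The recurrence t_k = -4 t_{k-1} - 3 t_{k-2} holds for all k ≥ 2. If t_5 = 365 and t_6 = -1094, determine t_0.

Rearranging, t_{k-2} = (t_k + 4 t_{k-1}) / -3.
t_4 = (-1094 + 4·365) / -3 = 366/-3 = -122
t_3 = (365 + 4·(-122)) / -3 = -123/-3 = 41
t_2 = (-122 + 4·41) / -3 = 42/-3 = -14
t_1 = (41 + 4·(-14)) / -3 = -15/-3 = 5
t_0 = (-14 + 4·5) / -3 = 6/-3 = -2

-2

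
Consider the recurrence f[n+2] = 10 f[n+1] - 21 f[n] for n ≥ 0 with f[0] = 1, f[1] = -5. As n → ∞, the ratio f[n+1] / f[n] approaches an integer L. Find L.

The characteristic equation is r^2 - 10r + 21 = 0, which factors as (r - 7)(r - 3) = 0.
So the roots are 7 and 3. Since |7| > |3| and the coefficient of 7^n is non-zero, the ratio tends to 7.

7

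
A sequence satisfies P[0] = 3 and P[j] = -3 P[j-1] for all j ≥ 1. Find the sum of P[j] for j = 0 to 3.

P[1] = -3·3 = -9
P[2] = -3·(-9) = 27
P[3] = -3·27 = -81
Sum = 3 + (-9) + 27 + (-81) = -60

-60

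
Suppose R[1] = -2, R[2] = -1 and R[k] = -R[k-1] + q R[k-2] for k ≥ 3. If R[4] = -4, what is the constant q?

R[3] = 1 - 2q
R[4] = -1 + q
So -1 + q = -4, giving q = -3.

-3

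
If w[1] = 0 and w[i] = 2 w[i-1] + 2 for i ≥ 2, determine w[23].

8388606

The fixed point is 2/(1 - 2) = -2, so w[i] + 2 = 2(w[i-1] + 2).
Hence w[i] = 2·2^{i-1} - 2.
w[23] = 2·2^{22} - 2 = 2·4194304 - 2 = 8388606.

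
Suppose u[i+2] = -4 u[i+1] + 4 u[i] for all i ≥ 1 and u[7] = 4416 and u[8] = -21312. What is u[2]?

3

Rearranging, u[i-2] = (u[i] + 4 u[i-1]) / 4.
u[6] = (-21312 + 4*4416) / 4 = -3648/4 = -912
u[5] = (4416 + 4*(-912)) / 4 = 768/4 = 192
u[4] = (-912 + 4*192) / 4 = -144/4 = -36
u[3] = (192 + 4*(-36)) / 4 = 48/4 = 12
u[2] = (-36 + 4*12) / 4 = 12/4 = 3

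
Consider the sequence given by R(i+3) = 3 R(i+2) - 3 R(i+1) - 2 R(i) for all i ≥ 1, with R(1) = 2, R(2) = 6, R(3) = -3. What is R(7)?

-217

R(4) = 3·(-3) - 3·6 - 2·2 = -31
R(5) = 3·(-31) - 3·(-3) - 2·6 = -96
R(6) = 3·(-96) - 3·(-31) - 2·(-3) = -189
R(7) = 3·(-189) - 3·(-96) - 2·(-31) = -217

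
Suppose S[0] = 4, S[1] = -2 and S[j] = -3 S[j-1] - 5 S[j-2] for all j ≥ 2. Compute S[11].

31102

S[2] = -3·(-2) - 5·4 = -14
S[3] = -3·(-14) - 5·(-2) = 52
S[4] = -3·52 - 5·(-14) = -86
S[5] = -3·(-86) - 5·52 = -2
S[6] = -3·(-2) - 5·(-86) = 436
S[7] = -3·436 - 5·(-2) = -1298
S[8] = -3·(-1298) - 5·436 = 1714
S[9] = -3·1714 - 5·(-1298) = 1348
S[10] = -3·1348 - 5·1714 = -12614
S[11] = -3·(-12614) - 5·1348 = 31102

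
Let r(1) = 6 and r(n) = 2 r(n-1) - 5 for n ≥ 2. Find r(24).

The fixed point is -5/(1 - 2) = 5, so r(n) - 5 = 2(r(n-1) - 5).
Hence r(n) = 1·2^{n-1} + 5.
r(24) = 1·2^{23} + 5 = 1·8388608 + 5 = 8388613.

8388613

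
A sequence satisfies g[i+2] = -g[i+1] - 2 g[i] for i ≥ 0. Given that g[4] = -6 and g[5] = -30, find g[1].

Rearranging, g[i-2] = (g[i] + g[i-1]) / -2.
g[3] = (-30 + (-6)) / -2 = -36/-2 = 18
g[2] = (-6 + 18) / -2 = 12/-2 = -6
g[1] = (18 + (-6)) / -2 = 12/-2 = -6

-6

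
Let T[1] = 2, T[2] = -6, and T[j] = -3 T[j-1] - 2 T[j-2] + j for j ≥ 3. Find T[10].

T[3] = -3(-6) - 2(2) + 3 = 17
T[4] = -3(17) - 2(-6) + 4 = -35
T[5] = -3(-35) - 2(17) + 5 = 76
T[6] = -3(76) - 2(-35) + 6 = -152
T[7] = -3(-152) - 2(76) + 7 = 311
T[8] = -3(311) - 2(-152) + 8 = -621
T[9] = -3(-621) - 2(311) + 9 = 1250
T[10] = -3(1250) - 2(-621) + 10 = -2498

-2498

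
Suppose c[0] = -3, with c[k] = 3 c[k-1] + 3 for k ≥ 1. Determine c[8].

-9843

c[1] = 3*(-3) + 3 = -6
c[2] = 3*(-6) + 3 = -15
c[3] = 3*(-15) + 3 = -42
c[4] = 3*(-42) + 3 = -123
c[5] = 3*(-123) + 3 = -366
c[6] = 3*(-366) + 3 = -1095
c[7] = 3*(-1095) + 3 = -3282
c[8] = 3*(-3282) + 3 = -9843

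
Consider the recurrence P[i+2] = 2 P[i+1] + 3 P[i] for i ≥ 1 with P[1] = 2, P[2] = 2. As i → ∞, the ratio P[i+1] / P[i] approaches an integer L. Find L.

3

The characteristic equation is r^2 - 2r - 3 = 0, which factors as (r - 3)(r + 1) = 0.
So the roots are 3 and -1. Since |3| > |-1| and the coefficient of 3^i is non-zero, the ratio tends to 3.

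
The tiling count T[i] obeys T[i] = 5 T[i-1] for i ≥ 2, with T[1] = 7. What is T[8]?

T[2] = 5*7 = 35
T[3] = 5*35 = 175
T[4] = 5*175 = 875
T[5] = 5*875 = 4375
T[6] = 5*4375 = 21875
T[7] = 5*21875 = 109375
T[8] = 5*109375 = 546875

546875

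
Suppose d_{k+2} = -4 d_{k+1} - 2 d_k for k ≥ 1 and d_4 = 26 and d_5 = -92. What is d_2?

-1

Rearranging, d_{k-2} = (d_k + 4 d_{k-1}) / -2.
d_3 = (-92 + 4·26) / -2 = 12/-2 = -6
d_2 = (26 + 4·(-6)) / -2 = 2/-2 = -1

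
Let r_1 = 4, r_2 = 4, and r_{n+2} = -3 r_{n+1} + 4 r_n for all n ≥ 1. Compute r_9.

r_3 = -3·4 + 4·4 = 4
r_4 = -3·4 + 4·4 = 4
r_5 = -3·4 + 4·4 = 4
r_6 = -3·4 + 4·4 = 4
r_7 = -3·4 + 4·4 = 4
r_8 = -3·4 + 4·4 = 4
r_9 = -3·4 + 4·4 = 4

4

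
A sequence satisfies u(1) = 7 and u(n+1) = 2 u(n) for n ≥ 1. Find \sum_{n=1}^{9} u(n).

3577

u(2) = 2*7 = 14
u(3) = 2*14 = 28
u(4) = 2*28 = 56
u(5) = 2*56 = 112
u(6) = 2*112 = 224
u(7) = 2*224 = 448
u(8) = 2*448 = 896
u(9) = 2*896 = 1792
Sum = 7 + 14 + 28 + 56 + 112 + 224 + 448 + 896 + 1792 = 3577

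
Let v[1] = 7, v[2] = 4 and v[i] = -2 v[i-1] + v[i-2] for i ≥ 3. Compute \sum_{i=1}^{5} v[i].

3

v[3] = -2*4 + 7 = -1
v[4] = -2*(-1) + 4 = 6
v[5] = -2*6 + (-1) = -13
Sum = 7 + 4 + (-1) + 6 + (-13) = 3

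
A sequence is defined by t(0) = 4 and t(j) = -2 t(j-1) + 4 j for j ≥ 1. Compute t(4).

t(1) = -2(4) + 4 = -4
t(2) = -2(-4) + 8 = 16
t(3) = -2(16) + 12 = -20
t(4) = -2(-20) + 16 = 56

56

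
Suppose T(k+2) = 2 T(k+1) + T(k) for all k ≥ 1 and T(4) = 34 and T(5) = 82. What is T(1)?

Rearranging, T(k-2) = T(k) - 2 T(k-1).
T(3) = 82 - 2(34) = 14
T(2) = 34 - 2(14) = 6
T(1) = 14 - 2(6) = 2

2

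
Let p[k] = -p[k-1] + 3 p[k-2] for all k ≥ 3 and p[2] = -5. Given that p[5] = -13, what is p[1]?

Let p[1] = z.
p[3] = 5 + 3z
p[4] = -20 - 3z
p[5] = 35 + 12z
So 35 + 12z = -13, giving z = -4.

-4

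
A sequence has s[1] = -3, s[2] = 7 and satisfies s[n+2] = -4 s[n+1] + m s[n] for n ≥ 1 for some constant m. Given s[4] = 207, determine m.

5

s[3] = -28 - 3m
s[4] = 112 + 19m
So 112 + 19m = 207, giving m = 5.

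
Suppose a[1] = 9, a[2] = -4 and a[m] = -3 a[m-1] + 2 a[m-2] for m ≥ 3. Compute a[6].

a[3] = -3·(-4) + 2·9 = 30
a[4] = -3·30 + 2·(-4) = -98
a[5] = -3·(-98) + 2·30 = 354
a[6] = -3·354 + 2·(-98) = -1258

-1258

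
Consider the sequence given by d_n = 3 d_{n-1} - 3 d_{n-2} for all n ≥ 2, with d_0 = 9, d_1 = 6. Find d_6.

-243

d_2 = 3(6) - 3(9) = -9
d_3 = 3(-9) - 3(6) = -45
d_4 = 3(-45) - 3(-9) = -108
d_5 = 3(-108) - 3(-45) = -189
d_6 = 3(-189) - 3(-108) = -243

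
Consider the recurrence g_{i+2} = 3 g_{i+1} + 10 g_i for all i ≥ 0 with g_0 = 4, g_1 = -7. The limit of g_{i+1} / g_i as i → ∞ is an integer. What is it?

The characteristic equation is r^2 - 3r - 10 = 0, which factors as (r - 5)(r + 2) = 0.
So the roots are 5 and -2. Since |5| > |-2| and the coefficient of 5^i is non-zero, the ratio tends to 5.

5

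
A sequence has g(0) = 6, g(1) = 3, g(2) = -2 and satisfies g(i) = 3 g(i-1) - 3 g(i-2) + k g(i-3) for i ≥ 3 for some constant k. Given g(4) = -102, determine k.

-3

g(3) = -15 + 6k
g(4) = -39 + 21k
So -39 + 21k = -102, giving k = -3.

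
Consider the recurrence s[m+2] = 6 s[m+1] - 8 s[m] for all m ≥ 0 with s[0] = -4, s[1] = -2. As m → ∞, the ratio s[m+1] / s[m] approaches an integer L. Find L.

The characteristic equation is r^2 - 6r + 8 = 0, which factors as (r - 4)(r - 2) = 0.
So the roots are 4 and 2. Since |4| > |2| and the coefficient of 4^m is non-zero, the ratio tends to 4.

4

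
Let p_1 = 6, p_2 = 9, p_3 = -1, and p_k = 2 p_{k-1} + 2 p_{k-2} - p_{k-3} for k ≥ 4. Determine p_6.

p_4 = 2·(-1) + 2·9 - 6 = 10
p_5 = 2·10 + 2·(-1) - 9 = 9
p_6 = 2·9 + 2·10 - (-1) = 39

39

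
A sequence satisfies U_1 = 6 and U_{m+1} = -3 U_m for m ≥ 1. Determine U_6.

-1458

U_2 = -3(6) = -18
U_3 = -3(-18) = 54
U_4 = -3(54) = -162
U_5 = -3(-162) = 486
U_6 = -3(486) = -1458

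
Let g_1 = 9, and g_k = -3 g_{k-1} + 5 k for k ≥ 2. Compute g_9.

44709

g_2 = -3·9 + 10 = -17
g_3 = -3·(-17) + 15 = 66
g_4 = -3·66 + 20 = -178
g_5 = -3·(-178) + 25 = 559
g_6 = -3·559 + 30 = -1647
g_7 = -3·(-1647) + 35 = 4976
g_8 = -3·4976 + 40 = -14888
g_9 = -3·(-14888) + 45 = 44709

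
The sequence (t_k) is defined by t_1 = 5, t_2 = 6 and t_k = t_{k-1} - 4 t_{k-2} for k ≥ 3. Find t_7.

t_3 = 6 - 4·5 = -14
t_4 = (-14) - 4·6 = -38
t_5 = (-38) - 4·(-14) = 18
t_6 = 18 - 4·(-38) = 170
t_7 = 170 - 4·18 = 98

98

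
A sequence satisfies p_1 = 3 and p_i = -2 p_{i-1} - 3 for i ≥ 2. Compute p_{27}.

268435455

The fixed point is -3/(1 + 2) = -1, so p_i + 1 = -2(p_{i-1} + 1).
Hence p_i = 4·(-2)^{i-1} - 1.
p_{27} = 4·(-2)^{26} - 1 = 4·67108864 - 1 = 268435455.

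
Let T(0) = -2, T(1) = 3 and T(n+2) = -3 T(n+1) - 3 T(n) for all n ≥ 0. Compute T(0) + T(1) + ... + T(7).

T(2) = -3(3) - 3(-2) = -3
T(3) = -3(-3) - 3(3) = 0
T(4) = -3(0) - 3(-3) = 9
T(5) = -3(9) - 3(0) = -27
T(6) = -3(-27) - 3(9) = 54
T(7) = -3(54) - 3(-27) = -81
Sum = (-2) + 3 + (-3) + 0 + 9 + (-27) + 54 + (-81) = -47

-47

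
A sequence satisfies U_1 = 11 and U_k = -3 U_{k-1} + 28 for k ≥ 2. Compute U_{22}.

The fixed point is 28/(1 + 3) = 7, so U_k - 7 = -3(U_{k-1} - 7).
Hence U_k = 4·(-3)^{k-1} + 7.
U_{22} = 4·(-3)^{21} + 7 = 4·-10460353203 + 7 = -41841412805.

-41841412805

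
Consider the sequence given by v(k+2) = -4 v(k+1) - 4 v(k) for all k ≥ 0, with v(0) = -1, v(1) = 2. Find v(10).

v(2) = -4(2) - 4(-1) = -4
v(3) = -4(-4) - 4(2) = 8
v(4) = -4(8) - 4(-4) = -16
v(5) = -4(-16) - 4(8) = 32
v(6) = -4(32) - 4(-16) = -64
v(7) = -4(-64) - 4(32) = 128
v(8) = -4(128) - 4(-64) = -256
v(9) = -4(-256) - 4(128) = 512
v(10) = -4(512) - 4(-256) = -1024

-1024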